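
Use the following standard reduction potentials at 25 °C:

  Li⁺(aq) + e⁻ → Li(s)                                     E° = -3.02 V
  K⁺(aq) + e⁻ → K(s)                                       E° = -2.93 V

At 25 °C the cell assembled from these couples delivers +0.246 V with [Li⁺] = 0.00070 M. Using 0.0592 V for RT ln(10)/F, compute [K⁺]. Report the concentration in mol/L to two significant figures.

K⁺/K is the cathode, Li⁺/Li the anode: E°cell = +0.09 V, n = 1.
Overall reaction: K⁺(aq) + Li(s) → K(s) + Li⁺(aq); Q = [Li⁺]^1/[K⁺]^1.
From E = E° − (0.0592/n) log Q: log Q = (E° − E)·n/0.0592 = (+0.09 − (+0.246))·1/0.0592 = -2.6351.
So 1·log[K⁺] = 1·log(0.0007) − log Q = -3.1549 − (-2.6351) = -0.5198; [K⁺] = 10^(-0.5198) ≈ 0.30 M.

0.30 M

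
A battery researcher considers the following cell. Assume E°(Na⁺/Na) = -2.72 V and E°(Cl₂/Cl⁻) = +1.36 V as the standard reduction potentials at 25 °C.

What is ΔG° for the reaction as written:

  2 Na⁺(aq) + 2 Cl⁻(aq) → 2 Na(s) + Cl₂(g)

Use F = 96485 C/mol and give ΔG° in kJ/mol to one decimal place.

As written, Na⁺/Na is reduced (cathode) and Cl₂/Cl⁻ is oxidised (anode), so E°cell = (-2.72) − (+1.36) = -4.08 V.
Balancing electrons gives n = 2.
ΔG° = −nFE° = −(2)(96485)(-4.08) = 787,318 J = +787.3 kJ/mol.

+787.3 kJ/mol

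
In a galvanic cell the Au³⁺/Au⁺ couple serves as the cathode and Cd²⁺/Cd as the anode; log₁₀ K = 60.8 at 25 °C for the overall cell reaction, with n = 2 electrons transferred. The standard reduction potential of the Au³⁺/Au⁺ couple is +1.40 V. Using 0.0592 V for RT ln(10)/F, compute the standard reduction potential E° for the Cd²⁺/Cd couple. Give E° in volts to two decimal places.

-0.40 V

E°cell = (0.0592/n)·log K = (0.0592/2)(60.8) = +1.800 V.
Since Au³⁺/Au⁺ is the cathode and Cd²⁺/Cd the anode, E°cell = E°(Au³⁺/Au⁺) − E°(Cd²⁺/Cd).
So E°(Cd²⁺/Cd) = E°(Au³⁺/Au⁺) − E°cell = (+1.40) − (+1.800) = -0.40 V.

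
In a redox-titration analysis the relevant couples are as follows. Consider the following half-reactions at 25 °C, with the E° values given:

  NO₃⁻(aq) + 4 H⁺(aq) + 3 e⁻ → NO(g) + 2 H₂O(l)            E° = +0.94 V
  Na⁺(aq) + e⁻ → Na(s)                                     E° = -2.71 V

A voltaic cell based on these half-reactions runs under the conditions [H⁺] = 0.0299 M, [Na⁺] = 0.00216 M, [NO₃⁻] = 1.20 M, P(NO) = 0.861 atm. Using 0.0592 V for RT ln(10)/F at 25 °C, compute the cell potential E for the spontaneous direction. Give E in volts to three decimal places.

+3.690 V

NO₃⁻/NO is the cathode (higher E°), Na⁺/Na the anode: E°cell = +0.94 − (-2.71) = +3.65 V, n = 3.
Overall: NO₃⁻(aq) + 4 H⁺(aq) + 3 Na(s) → NO(g) + 2 H₂O(l) + 3 Na⁺(aq)
Q = P(NO)·[Na⁺]^3 / ([NO₃⁻]·[H⁺]^4); log Q = -2.044.
E = E° − (0.0592/n) log Q = +3.65 − (0.0592/3)(-2.044) = +3.690 V.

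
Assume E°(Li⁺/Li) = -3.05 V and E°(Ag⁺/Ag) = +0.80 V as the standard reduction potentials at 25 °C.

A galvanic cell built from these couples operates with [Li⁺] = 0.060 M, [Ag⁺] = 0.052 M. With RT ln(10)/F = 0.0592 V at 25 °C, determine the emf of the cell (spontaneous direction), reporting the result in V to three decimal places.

+3.846 V

Ag⁺/Ag is the cathode (higher E°), Li⁺/Li the anode: E°cell = +0.80 − (-3.05) = +3.85 V, n = 1.
Overall: Ag⁺(aq) + Li(s) → Ag(s) + Li⁺(aq)
Q = [Li⁺] / ([Ag⁺]); log Q = 0.062.
E = E° − (0.0592/n) log Q = +3.85 − (0.0592/1)(0.062) = +3.846 V.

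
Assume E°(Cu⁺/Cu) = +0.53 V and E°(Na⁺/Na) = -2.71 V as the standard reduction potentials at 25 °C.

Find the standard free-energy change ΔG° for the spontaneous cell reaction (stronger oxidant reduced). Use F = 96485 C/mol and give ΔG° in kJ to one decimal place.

Cu⁺/Cu (E° = +0.53 V) is the cathode; Na⁺/Na (E° = -2.71 V) is the anode, so E°cell = +3.24 V.
Balancing electrons gives n = 1 (lcm of 1 and 1).
ΔG° = −nFE° = −(1)(96485)(+3.24) = -312,611 J = -312.6 kJ.

-312.6 kJ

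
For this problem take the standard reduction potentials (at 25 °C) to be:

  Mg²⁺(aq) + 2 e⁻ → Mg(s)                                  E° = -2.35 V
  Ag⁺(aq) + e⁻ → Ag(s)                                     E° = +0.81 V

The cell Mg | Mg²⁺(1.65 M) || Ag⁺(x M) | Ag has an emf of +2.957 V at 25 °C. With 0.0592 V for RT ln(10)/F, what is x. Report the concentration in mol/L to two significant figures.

0.00048 M

Ag⁺/Ag is the cathode, Mg²⁺/Mg the anode: E°cell = +3.16 V, n = 2.
Overall reaction: 2 Ag⁺(aq) + Mg(s) → 2 Ag(s) + Mg²⁺(aq); Q = [Mg²⁺]^1/[Ag⁺]^2.
From E = E° − (0.0592/n) log Q: log Q = (E° − E)·n/0.0592 = (+3.16 − (+2.957))·2/0.0592 = 6.8581.
So 2·log[Ag⁺] = 1·log(1.65) − log Q = 0.2175 − (6.8581) = -6.6406; log[Ag⁺] = -6.6406 / 2 = -3.3203; [Ag⁺] = 10^(-3.3203) ≈ 0.00048 M.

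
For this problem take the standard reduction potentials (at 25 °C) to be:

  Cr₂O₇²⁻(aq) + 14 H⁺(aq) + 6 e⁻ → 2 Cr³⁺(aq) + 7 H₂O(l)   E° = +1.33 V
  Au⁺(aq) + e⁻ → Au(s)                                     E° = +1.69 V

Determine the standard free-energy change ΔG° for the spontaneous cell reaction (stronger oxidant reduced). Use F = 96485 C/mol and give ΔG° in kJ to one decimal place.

-208.4 kJ

Au⁺/Au (E° = +1.69 V) is the cathode; Cr₂O₇²⁻/Cr³⁺ (E° = +1.33 V) is the anode, so E°cell = +0.36 V.
Balancing electrons gives n = 6 (lcm of 1 and 6).
ΔG° = −nFE° = −(6)(96485)(+0.36) = -208,408 J = -208.4 kJ.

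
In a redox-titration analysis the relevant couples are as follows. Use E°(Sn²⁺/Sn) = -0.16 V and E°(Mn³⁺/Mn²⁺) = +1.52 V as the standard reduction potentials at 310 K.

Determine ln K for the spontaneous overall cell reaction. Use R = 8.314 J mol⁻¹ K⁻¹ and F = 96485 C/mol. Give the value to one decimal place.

Cathode: Mn³⁺/Mn²⁺; anode: Sn²⁺/Sn. E°cell = (+1.52) − (-0.16) = +1.68 V, with n = 2.
ΔG° = −nFE° = −RT ln K, so ln K = nFE°/(RT) = (2)(96485)(+1.68) / ((8.314)(310)) = 125.785.

125.8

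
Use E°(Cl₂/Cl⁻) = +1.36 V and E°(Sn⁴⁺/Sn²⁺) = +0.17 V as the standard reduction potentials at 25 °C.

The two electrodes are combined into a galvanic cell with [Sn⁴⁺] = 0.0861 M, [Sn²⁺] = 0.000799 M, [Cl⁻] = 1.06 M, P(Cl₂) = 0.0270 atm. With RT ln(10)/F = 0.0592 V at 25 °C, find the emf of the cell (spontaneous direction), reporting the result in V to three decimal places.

Cl₂/Cl⁻ is the cathode (higher E°), Sn⁴⁺/Sn²⁺ the anode: E°cell = +1.36 − (+0.17) = +1.19 V, n = 2.
Overall: Cl₂(g) + Sn²⁺(aq) → 2 Cl⁻(aq) + Sn⁴⁺(aq)
Q = [Cl⁻]^2·[Sn⁴⁺] / (P(Cl₂)·[Sn²⁺]); log Q = 3.652.
E = E° − (0.0592/n) log Q = +1.19 − (0.0592/2)(3.652) = +1.082 V.

+1.082 V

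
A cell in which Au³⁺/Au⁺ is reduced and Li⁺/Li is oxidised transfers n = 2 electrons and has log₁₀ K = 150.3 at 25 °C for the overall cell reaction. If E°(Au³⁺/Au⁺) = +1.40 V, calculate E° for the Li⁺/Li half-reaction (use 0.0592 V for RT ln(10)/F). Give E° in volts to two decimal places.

-3.05 V

E°cell = (0.0592/n)·log K = (0.0592/2)(150.3) = +4.449 V.
Since Au³⁺/Au⁺ is the cathode and Li⁺/Li the anode, E°cell = E°(Au³⁺/Au⁺) − E°(Li⁺/Li).
So E°(Li⁺/Li) = E°(Au³⁺/Au⁺) − E°cell = (+1.40) − (+4.449) = -3.05 V.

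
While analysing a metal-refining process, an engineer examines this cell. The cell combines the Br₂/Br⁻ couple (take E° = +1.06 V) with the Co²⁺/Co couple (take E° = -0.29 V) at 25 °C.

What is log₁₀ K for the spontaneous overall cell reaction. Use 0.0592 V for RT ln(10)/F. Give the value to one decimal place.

45.6

Cathode: Br₂/Br⁻; anode: Co²⁺/Co. E°cell = +1.35 V, n = 2.
log K = nE°cell / 0.0592 = (2)(+1.35) / 0.0592 = 45.6.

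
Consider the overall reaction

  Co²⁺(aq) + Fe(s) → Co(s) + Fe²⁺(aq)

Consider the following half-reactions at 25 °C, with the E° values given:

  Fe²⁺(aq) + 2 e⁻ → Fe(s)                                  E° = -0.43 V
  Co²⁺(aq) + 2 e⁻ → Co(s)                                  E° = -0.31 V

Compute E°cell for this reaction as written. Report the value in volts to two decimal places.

The Co²⁺/Co couple has the higher reduction potential, so it is the cathode; Fe²⁺/Fe is oxidised at the anode.
E°cell = E°(cathode) − E°(anode) = (-0.31) − (-0.43) = +0.12 V.
Since E°cell > 0, the reaction is spontaneous under standard conditions.

+0.12 V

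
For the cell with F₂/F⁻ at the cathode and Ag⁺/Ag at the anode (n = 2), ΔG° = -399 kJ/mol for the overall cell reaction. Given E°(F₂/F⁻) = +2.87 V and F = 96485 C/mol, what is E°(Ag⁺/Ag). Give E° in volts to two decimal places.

+0.80 V

E°cell = −ΔG°/(nF) = −(-399×10³)/((2)(96485)) = +2.068 V.
Since F₂/F⁻ is the cathode and Ag⁺/Ag the anode, E°cell = E°(F₂/F⁻) − E°(Ag⁺/Ag).
So E°(Ag⁺/Ag) = E°(F₂/F⁻) − E°cell = (+2.87) − (+2.068) = +0.80 V.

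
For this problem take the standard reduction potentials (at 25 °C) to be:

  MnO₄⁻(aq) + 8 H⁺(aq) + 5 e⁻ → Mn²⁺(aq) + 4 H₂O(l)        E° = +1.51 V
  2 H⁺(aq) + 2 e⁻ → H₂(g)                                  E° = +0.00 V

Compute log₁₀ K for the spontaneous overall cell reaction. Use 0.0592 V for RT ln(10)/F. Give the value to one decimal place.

Cathode: MnO₄⁻/Mn²⁺; anode: H⁺/H₂. E°cell = +1.51 V, n = 10.
log K = nE°cell / 0.0592 = (10)(+1.51) / 0.0592 = 255.1.

255.1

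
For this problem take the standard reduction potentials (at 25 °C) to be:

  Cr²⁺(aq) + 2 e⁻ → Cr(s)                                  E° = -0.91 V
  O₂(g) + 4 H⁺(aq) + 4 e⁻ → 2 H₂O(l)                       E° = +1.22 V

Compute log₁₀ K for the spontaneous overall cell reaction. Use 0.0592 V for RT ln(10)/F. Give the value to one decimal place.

143.9

Cathode: O₂/H₂O; anode: Cr²⁺/Cr. E°cell = +2.13 V, n = 4.
log K = nE°cell / 0.0592 = (4)(+2.13) / 0.0592 = 143.9.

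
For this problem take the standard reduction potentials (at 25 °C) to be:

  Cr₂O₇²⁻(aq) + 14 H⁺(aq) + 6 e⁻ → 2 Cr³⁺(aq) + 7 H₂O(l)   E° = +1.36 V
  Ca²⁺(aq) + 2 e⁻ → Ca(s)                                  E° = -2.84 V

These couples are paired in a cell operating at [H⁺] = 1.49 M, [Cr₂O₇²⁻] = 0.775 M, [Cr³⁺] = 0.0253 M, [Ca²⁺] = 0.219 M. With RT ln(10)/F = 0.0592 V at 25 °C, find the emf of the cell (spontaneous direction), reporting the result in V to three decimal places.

Cr₂O₇²⁻/Cr³⁺ is the cathode (higher E°), Ca²⁺/Ca the anode: E°cell = +1.36 − (-2.84) = +4.20 V, n = 6.
Overall: Cr₂O₇²⁻(aq) + 14 H⁺(aq) + 3 Ca(s) → 2 Cr³⁺(aq) + 7 H₂O(l) + 3 Ca²⁺(aq)
Q = [Cr³⁺]^2·[Ca²⁺]^3 / ([Cr₂O₇²⁻]·[H⁺]^14); log Q = -7.486.
E = E° − (0.0592/n) log Q = +4.20 − (0.0592/6)(-7.486) = +4.274 V.

+4.274 V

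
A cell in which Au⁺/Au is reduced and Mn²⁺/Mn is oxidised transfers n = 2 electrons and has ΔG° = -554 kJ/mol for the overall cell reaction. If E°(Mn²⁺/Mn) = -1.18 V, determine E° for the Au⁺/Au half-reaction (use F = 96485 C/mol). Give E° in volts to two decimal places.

E°cell = −ΔG°/(nF) = −(-554×10³)/((2)(96485)) = +2.871 V.
Since Au⁺/Au is the cathode and Mn²⁺/Mn the anode, E°cell = E°(Au⁺/Au) − E°(Mn²⁺/Mn).
So E°(Au⁺/Au) = E°cell + E°(Mn²⁺/Mn) = +2.871 + (-1.18) = +1.69 V.

+1.69 V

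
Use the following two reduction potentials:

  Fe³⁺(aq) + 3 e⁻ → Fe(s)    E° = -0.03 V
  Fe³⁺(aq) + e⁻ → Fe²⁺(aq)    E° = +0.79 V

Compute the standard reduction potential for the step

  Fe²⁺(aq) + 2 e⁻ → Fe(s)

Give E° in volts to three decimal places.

-0.440 V

Sequential free energies add, so n₃E°₃ = n₁E°₁ + n₂E°₂.
With n₃ = 3, and the known step contributing 1×(+0.79) V, the unknown satisfies 2·E° = 3×(-0.03) − 1×(+0.79) = -0.880.
E° = -0.880 / 2 = -0.440 V.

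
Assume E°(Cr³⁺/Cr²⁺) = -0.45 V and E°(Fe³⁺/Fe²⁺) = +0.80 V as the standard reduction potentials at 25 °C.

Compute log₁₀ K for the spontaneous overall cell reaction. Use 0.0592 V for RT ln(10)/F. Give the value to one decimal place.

21.1

Cathode: Fe³⁺/Fe²⁺; anode: Cr³⁺/Cr²⁺. E°cell = +1.25 V, n = 1.
log K = nE°cell / 0.0592 = (1)(+1.25) / 0.0592 = 21.1.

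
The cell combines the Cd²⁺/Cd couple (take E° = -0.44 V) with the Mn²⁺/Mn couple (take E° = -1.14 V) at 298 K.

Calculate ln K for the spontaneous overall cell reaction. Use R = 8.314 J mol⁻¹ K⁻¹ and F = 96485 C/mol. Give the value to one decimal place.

54.5

Cathode: Cd²⁺/Cd; anode: Mn²⁺/Mn. E°cell = (-0.44) − (-1.14) = +0.70 V, with n = 2.
ΔG° = −nFE° = −RT ln K, so ln K = nFE°/(RT) = (2)(96485)(+0.70) / ((8.314)(298)) = 54.521.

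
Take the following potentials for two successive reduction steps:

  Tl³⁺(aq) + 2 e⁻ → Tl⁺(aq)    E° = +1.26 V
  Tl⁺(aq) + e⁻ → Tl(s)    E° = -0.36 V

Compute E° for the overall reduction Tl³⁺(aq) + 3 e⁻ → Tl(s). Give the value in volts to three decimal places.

Adding the free-energy changes (−nFE°) of the two steps gives −n₃FE°₃ = −n₁FE°₁ − n₂FE°₂.
E°₃ = (2×+1.26 + 1×-0.36) / 3 = (+2.160) / 3 = +0.720 V.

+0.720 V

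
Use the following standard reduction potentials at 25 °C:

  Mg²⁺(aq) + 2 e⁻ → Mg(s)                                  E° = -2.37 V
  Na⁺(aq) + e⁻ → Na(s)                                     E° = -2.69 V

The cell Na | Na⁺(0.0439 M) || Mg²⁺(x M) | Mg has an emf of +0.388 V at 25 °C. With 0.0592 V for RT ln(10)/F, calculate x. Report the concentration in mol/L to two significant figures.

Mg²⁺/Mg is the cathode, Na⁺/Na the anode: E°cell = +0.32 V, n = 2.
Overall reaction: Mg²⁺(aq) + 2 Na(s) → Mg(s) + 2 Na⁺(aq); Q = [Na⁺]^2/[Mg²⁺]^1.
From E = E° − (0.0592/n) log Q: log Q = (E° − E)·n/0.0592 = (+0.32 − (+0.388))·2/0.0592 = -2.2973.
So 1·log[Mg²⁺] = 2·log(0.0439) − log Q = -2.7151 − (-2.2973) = -0.4178; [Mg²⁺] = 10^(-0.4178) ≈ 0.38 M.

0.38 M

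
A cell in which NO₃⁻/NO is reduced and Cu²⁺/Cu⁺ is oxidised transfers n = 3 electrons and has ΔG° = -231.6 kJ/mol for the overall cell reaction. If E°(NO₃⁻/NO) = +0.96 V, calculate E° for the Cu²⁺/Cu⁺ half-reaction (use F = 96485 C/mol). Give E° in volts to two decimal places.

+0.16 V

E°cell = −ΔG°/(nF) = −(-231.6×10³)/((3)(96485)) = +0.800 V.
Since NO₃⁻/NO is the cathode and Cu²⁺/Cu⁺ the anode, E°cell = E°(NO₃⁻/NO) − E°(Cu²⁺/Cu⁺).
So E°(Cu²⁺/Cu⁺) = E°(NO₃⁻/NO) − E°cell = (+0.96) − (+0.800) = +0.16 V.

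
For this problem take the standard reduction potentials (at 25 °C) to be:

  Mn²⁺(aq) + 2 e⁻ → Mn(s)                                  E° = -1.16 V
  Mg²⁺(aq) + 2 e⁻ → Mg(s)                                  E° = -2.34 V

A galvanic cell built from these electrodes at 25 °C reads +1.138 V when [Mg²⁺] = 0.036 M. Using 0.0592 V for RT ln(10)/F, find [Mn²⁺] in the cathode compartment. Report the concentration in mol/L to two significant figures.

Mn²⁺/Mn is the cathode, Mg²⁺/Mg the anode: E°cell = +1.18 V, n = 2.
Overall reaction: Mn²⁺(aq) + Mg(s) → Mn(s) + Mg²⁺(aq); Q = [Mg²⁺]^1/[Mn²⁺]^1.
From E = E° − (0.0592/n) log Q: log Q = (E° − E)·n/0.0592 = (+1.18 − (+1.138))·2/0.0592 = 1.4189.
So 1·log[Mn²⁺] = 1·log(0.036) − log Q = -1.4437 − (1.4189) = -2.8626; [Mn²⁺] = 10^(-2.8626) ≈ 0.0014 M.

0.0014 M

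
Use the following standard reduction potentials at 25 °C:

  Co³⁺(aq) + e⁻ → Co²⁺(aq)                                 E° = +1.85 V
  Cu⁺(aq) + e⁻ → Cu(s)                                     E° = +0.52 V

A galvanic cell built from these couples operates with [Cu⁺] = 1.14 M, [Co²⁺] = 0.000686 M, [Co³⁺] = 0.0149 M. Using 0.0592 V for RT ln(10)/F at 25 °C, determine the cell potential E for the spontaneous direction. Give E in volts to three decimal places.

+1.406 V

Co³⁺/Co²⁺ is the cathode (higher E°), Cu⁺/Cu the anode: E°cell = +1.85 − (+0.52) = +1.33 V, n = 1.
Overall: Co³⁺(aq) + Cu(s) → Co²⁺(aq) + Cu⁺(aq)
Q = [Co²⁺]·[Cu⁺] / ([Co³⁺]); log Q = -1.280.
E = E° − (0.0592/n) log Q = +1.33 − (0.0592/1)(-1.280) = +1.406 V.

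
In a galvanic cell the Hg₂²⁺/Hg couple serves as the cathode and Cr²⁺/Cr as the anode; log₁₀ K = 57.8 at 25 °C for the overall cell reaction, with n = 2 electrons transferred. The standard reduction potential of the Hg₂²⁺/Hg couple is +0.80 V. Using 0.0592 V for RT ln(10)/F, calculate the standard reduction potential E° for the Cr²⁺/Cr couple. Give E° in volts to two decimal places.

-0.91 V

E°cell = (0.0592/n)·log K = (0.0592/2)(57.8) = +1.711 V.
Since Hg₂²⁺/Hg is the cathode and Cr²⁺/Cr the anode, E°cell = E°(Hg₂²⁺/Hg) − E°(Cr²⁺/Cr).
So E°(Cr²⁺/Cr) = E°(Hg₂²⁺/Hg) − E°cell = (+0.80) − (+1.711) = -0.91 V.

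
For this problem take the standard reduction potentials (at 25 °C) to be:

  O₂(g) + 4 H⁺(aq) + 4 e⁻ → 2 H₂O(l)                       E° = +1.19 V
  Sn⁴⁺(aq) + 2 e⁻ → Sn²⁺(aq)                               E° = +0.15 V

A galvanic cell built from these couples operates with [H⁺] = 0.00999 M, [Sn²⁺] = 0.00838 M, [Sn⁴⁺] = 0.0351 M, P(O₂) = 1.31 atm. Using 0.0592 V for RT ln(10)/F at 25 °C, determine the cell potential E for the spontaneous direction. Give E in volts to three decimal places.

O₂/H₂O is the cathode (higher E°), Sn⁴⁺/Sn²⁺ the anode: E°cell = +1.19 − (+0.15) = +1.04 V, n = 4.
Overall: O₂(g) + 4 H⁺(aq) + 2 Sn²⁺(aq) → 2 H₂O(l) + 2 Sn⁴⁺(aq)
Q = [Sn⁴⁺]^2 / (P(O₂)·[H⁺]^4·[Sn²⁺]^2); log Q = 9.129.
E = E° − (0.0592/n) log Q = +1.04 − (0.0592/4)(9.129) = +0.905 V.

+0.905 V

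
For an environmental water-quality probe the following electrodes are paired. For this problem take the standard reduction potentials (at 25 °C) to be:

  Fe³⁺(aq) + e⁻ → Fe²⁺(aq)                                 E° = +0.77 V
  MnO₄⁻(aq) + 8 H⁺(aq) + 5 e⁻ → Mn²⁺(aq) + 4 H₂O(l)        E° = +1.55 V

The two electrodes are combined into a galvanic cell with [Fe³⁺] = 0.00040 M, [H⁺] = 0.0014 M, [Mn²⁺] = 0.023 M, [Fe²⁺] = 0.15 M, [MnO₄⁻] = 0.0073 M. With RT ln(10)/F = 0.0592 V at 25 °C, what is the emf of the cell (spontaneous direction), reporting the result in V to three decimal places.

+0.656 V

MnO₄⁻/Mn²⁺ is the cathode (higher E°), Fe³⁺/Fe²⁺ the anode: E°cell = +1.55 − (+0.77) = +0.78 V, n = 5.
Overall: MnO₄⁻(aq) + 8 H⁺(aq) + 5 Fe²⁺(aq) → Mn²⁺(aq) + 4 H₂O(l) + 5 Fe³⁺(aq)
Q = [Mn²⁺]·[Fe³⁺]^5 / ([MnO₄⁻]·[H⁺]^8·[Fe²⁺]^5); log Q = 10.459.
E = E° − (0.0592/n) log Q = +0.78 − (0.0592/5)(10.459) = +0.656 V.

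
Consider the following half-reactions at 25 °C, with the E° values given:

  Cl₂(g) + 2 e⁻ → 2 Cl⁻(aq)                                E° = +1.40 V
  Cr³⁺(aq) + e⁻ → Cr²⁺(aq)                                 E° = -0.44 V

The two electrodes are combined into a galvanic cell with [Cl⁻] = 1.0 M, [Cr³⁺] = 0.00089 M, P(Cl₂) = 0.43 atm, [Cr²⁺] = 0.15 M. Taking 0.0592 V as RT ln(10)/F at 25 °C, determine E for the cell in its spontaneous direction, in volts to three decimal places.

+1.961 V

Cl₂/Cl⁻ is the cathode (higher E°), Cr³⁺/Cr²⁺ the anode: E°cell = +1.40 − (-0.44) = +1.84 V, n = 2.
Overall: Cl₂(g) + 2 Cr²⁺(aq) → 2 Cl⁻(aq) + 2 Cr³⁺(aq)
Q = [Cl⁻]^2·[Cr³⁺]^2 / (P(Cl₂)·[Cr²⁺]^2); log Q = -4.087.
E = E° − (0.0592/n) log Q = +1.84 − (0.0592/2)(-4.087) = +1.961 V.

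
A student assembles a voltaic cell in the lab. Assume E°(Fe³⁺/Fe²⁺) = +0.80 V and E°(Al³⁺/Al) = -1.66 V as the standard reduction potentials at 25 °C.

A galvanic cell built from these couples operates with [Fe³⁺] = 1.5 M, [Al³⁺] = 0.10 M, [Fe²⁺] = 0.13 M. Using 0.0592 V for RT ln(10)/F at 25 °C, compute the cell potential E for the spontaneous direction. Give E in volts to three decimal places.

+2.543 V

Fe³⁺/Fe²⁺ is the cathode (higher E°), Al³⁺/Al the anode: E°cell = +0.80 − (-1.66) = +2.46 V, n = 3.
Overall: 3 Fe³⁺(aq) + Al(s) → 3 Fe²⁺(aq) + Al³⁺(aq)
Q = [Fe²⁺]^3·[Al³⁺] / ([Fe³⁺]^3); log Q = -4.186.
E = E° − (0.0592/n) log Q = +2.46 − (0.0592/3)(-4.186) = +2.543 V.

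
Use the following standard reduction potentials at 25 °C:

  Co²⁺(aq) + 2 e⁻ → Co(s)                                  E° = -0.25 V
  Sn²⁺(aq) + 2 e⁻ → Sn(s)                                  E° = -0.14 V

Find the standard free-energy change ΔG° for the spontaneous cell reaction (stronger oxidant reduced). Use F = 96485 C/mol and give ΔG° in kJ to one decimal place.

Sn²⁺/Sn (E° = -0.14 V) is the cathode; Co²⁺/Co (E° = -0.25 V) is the anode, so E°cell = +0.11 V.
Balancing electrons gives n = 2 (lcm of 2 and 2).
ΔG° = −nFE° = −(2)(96485)(+0.11) = -21,227 J = -21.2 kJ.

-21.2 kJ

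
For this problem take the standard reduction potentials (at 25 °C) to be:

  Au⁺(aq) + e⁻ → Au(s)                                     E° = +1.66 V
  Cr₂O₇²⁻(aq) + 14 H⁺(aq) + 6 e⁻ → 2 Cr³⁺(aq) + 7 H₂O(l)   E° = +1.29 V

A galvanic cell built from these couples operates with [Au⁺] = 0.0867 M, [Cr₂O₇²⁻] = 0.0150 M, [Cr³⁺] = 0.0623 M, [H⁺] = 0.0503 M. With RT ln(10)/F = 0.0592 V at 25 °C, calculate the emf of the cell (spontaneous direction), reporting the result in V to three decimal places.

Au⁺/Au is the cathode (higher E°), Cr₂O₇²⁻/Cr³⁺ the anode: E°cell = +1.66 − (+1.29) = +0.37 V, n = 6.
Overall: 6 Au⁺(aq) + 2 Cr³⁺(aq) + 7 H₂O(l) → 6 Au(s) + Cr₂O₇²⁻(aq) + 14 H⁺(aq)
Q = [Cr₂O₇²⁻]·[H⁺]^14 / ([Au⁺]^6·[Cr³⁺]^2); log Q = -11.219.
E = E° − (0.0592/n) log Q = +0.37 − (0.0592/6)(-11.219) = +0.481 V.

+0.481 V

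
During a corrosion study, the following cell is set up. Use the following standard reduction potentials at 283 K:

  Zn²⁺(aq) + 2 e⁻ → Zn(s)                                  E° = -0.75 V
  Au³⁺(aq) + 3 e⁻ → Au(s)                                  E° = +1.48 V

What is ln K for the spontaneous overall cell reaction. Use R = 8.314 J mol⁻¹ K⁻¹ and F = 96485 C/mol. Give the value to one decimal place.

Cathode: Au³⁺/Au; anode: Zn²⁺/Zn. E°cell = (+1.48) − (-0.75) = +2.23 V, with n = 6.
ΔG° = −nFE° = −RT ln K, so ln K = nFE°/(RT) = (6)(96485)(+2.23) / ((8.314)(283)) = 548.680.

548.7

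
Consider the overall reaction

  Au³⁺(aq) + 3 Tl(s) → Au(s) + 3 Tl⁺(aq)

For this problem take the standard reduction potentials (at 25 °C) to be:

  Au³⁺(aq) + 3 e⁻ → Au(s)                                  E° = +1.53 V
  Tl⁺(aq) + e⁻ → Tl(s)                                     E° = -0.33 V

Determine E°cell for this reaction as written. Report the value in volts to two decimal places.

+1.86 V

The Au³⁺/Au couple has the higher reduction potential, so it is the cathode; Tl⁺/Tl is oxidised at the anode.
E°cell = E°(cathode) − E°(anode) = (+1.53) − (-0.33) = +1.86 V.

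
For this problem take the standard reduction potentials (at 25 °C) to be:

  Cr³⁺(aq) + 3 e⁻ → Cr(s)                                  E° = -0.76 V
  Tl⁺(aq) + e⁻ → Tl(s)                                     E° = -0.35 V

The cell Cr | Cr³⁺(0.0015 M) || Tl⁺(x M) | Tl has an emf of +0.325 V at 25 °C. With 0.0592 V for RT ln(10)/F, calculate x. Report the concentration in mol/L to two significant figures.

0.0042 M

Tl⁺/Tl is the cathode, Cr³⁺/Cr the anode: E°cell = +0.41 V, n = 3.
Overall reaction: 3 Tl⁺(aq) + Cr(s) → 3 Tl(s) + Cr³⁺(aq); Q = [Cr³⁺]^1/[Tl⁺]^3.
From E = E° − (0.0592/n) log Q: log Q = (E° − E)·n/0.0592 = (+0.41 − (+0.325))·3/0.0592 = 4.3074.
So 3·log[Tl⁺] = 1·log(0.0015) − log Q = -2.8239 − (4.3074) = -7.1313; log[Tl⁺] = -7.1313 / 3 = -2.3771; [Tl⁺] = 10^(-2.3771) ≈ 0.0042 M.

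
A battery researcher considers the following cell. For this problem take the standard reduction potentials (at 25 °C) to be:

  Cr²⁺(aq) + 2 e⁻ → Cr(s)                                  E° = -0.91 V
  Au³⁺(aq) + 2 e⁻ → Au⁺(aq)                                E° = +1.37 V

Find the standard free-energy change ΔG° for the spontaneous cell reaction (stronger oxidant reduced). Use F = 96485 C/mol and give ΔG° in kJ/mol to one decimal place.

Au³⁺/Au⁺ (E° = +1.37 V) is the cathode; Cr²⁺/Cr (E° = -0.91 V) is the anode, so E°cell = +2.28 V.
Balancing electrons gives n = 2 (lcm of 2 and 2).
ΔG° = −nFE° = −(2)(96485)(+2.28) = -439,972 J = -440.0 kJ/mol.

-440.0 kJ/mol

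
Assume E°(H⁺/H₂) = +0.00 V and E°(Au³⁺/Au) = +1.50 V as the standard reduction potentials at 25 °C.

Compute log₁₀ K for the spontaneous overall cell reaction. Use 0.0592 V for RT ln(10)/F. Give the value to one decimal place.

Cathode: Au³⁺/Au; anode: H⁺/H₂. E°cell = +1.50 V, n = 6.
log K = nE°cell / 0.0592 = (6)(+1.50) / 0.0592 = 152.0.

152.0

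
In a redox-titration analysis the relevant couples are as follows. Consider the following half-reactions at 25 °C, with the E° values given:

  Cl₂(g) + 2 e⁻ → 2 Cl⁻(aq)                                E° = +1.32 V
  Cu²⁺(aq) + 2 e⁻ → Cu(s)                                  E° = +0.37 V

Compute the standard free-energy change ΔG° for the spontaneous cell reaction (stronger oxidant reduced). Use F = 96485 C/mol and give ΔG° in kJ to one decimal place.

Cl₂/Cl⁻ (E° = +1.32 V) is the cathode; Cu²⁺/Cu (E° = +0.37 V) is the anode, so E°cell = +0.95 V.
Balancing electrons gives n = 2 (lcm of 2 and 2).
ΔG° = −nFE° = −(2)(96485)(+0.95) = -183,322 J = -183.3 kJ.

-183.3 kJ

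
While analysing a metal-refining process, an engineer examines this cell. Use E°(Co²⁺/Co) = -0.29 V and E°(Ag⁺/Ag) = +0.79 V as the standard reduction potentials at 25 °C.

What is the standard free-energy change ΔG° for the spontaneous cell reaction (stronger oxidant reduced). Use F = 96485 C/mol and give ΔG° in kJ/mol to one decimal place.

Ag⁺/Ag (E° = +0.79 V) is the cathode; Co²⁺/Co (E° = -0.29 V) is the anode, so E°cell = +1.08 V.
Balancing electrons gives n = 2 (lcm of 1 and 2).
ΔG° = −nFE° = −(2)(96485)(+1.08) = -208,408 J = -208.4 kJ/mol.

-208.4 kJ/mol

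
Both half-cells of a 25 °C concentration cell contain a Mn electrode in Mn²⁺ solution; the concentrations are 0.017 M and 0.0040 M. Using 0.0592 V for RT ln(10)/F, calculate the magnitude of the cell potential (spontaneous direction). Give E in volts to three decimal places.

+0.019 V

For a concentration cell E°cell = 0. The 0.017 M side is the cathode (reduction is favoured where [Mn²⁺] is higher).
With n = 2, E = −(0.0592/2) log([Mn²⁺]ₐₙ/[Mn²⁺]꜀ₐₜ) = −(0.0592/2) log(0.004/0.017) = −(0.0592/2)(-0.628) = +0.019 V.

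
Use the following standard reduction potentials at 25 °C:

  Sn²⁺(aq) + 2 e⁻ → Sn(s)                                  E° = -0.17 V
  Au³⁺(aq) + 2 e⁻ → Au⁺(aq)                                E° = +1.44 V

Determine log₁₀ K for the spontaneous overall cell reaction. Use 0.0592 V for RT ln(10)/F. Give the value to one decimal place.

Cathode: Au³⁺/Au⁺; anode: Sn²⁺/Sn. E°cell = +1.61 V, n = 2.
log K = nE°cell / 0.0592 = (2)(+1.61) / 0.0592 = 54.4.

54.4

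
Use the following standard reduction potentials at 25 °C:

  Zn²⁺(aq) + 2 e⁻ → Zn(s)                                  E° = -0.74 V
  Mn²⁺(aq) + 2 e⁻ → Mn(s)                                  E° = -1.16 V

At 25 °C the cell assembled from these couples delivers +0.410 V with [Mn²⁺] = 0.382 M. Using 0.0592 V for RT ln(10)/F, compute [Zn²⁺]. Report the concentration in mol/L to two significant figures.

Zn²⁺/Zn is the cathode, Mn²⁺/Mn the anode: E°cell = +0.42 V, n = 2.
Overall reaction: Zn²⁺(aq) + Mn(s) → Zn(s) + Mn²⁺(aq); Q = [Mn²⁺]^1/[Zn²⁺]^1.
From E = E° − (0.0592/n) log Q: log Q = (E° − E)·n/0.0592 = (+0.42 − (+0.410))·2/0.0592 = 0.3378.
So 1·log[Zn²⁺] = 1·log(0.382) − log Q = -0.4179 − (0.3378) = -0.7557; [Zn²⁺] = 10^(-0.7557) ≈ 0.18 M.

0.18 M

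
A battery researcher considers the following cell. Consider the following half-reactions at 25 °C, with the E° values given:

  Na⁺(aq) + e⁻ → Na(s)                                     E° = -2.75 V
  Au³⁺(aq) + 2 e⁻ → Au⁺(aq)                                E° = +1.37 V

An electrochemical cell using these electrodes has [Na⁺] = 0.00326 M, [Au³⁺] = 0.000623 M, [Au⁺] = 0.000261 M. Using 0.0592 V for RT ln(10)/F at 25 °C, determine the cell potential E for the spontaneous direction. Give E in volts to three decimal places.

Au³⁺/Au⁺ is the cathode (higher E°), Na⁺/Na the anode: E°cell = +1.37 − (-2.75) = +4.12 V, n = 2.
Overall: Au³⁺(aq) + 2 Na(s) → Au⁺(aq) + 2 Na⁺(aq)
Q = [Au⁺]·[Na⁺]^2 / ([Au³⁺]); log Q = -5.351.
E = E° − (0.0592/n) log Q = +4.12 − (0.0592/2)(-5.351) = +4.278 V.

+4.278 V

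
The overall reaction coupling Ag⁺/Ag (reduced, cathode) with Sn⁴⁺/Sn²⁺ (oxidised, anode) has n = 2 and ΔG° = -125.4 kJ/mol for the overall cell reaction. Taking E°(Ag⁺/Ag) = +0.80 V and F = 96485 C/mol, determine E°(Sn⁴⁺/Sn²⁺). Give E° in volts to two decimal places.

+0.15 V

E°cell = −ΔG°/(nF) = −(-125.4×10³)/((2)(96485)) = +0.650 V.
Since Ag⁺/Ag is the cathode and Sn⁴⁺/Sn²⁺ the anode, E°cell = E°(Ag⁺/Ag) − E°(Sn⁴⁺/Sn²⁺).
So E°(Sn⁴⁺/Sn²⁺) = E°(Ag⁺/Ag) − E°cell = (+0.80) − (+0.650) = +0.15 V.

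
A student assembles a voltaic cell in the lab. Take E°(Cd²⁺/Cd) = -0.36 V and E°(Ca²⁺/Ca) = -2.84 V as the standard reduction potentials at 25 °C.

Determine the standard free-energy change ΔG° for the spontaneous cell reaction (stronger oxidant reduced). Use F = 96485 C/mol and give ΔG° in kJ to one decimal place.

Cd²⁺/Cd (E° = -0.36 V) is the cathode; Ca²⁺/Ca (E° = -2.84 V) is the anode, so E°cell = +2.48 V.
Balancing electrons gives n = 2 (lcm of 2 and 2).
ΔG° = −nFE° = −(2)(96485)(+2.48) = -478,566 J = -478.6 kJ.

-478.6 kJ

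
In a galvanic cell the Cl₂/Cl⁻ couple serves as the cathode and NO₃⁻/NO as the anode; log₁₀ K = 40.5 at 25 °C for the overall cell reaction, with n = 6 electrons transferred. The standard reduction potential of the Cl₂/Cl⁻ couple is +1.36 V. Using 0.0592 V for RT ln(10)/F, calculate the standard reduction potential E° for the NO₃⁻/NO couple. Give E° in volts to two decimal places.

+0.96 V

E°cell = (0.0592/n)·log K = (0.0592/6)(40.5) = +0.400 V.
Since Cl₂/Cl⁻ is the cathode and NO₃⁻/NO the anode, E°cell = E°(Cl₂/Cl⁻) − E°(NO₃⁻/NO).
So E°(NO₃⁻/NO) = E°(Cl₂/Cl⁻) − E°cell = (+1.36) − (+0.400) = +0.96 V.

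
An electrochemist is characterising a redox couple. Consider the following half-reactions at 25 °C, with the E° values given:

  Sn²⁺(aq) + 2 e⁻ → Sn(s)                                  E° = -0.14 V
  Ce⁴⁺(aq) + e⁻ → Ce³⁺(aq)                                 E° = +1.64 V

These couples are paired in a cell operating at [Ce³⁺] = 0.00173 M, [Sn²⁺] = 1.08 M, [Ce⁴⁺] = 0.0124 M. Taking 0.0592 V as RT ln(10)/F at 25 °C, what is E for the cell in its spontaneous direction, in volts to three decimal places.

+1.830 V

Ce⁴⁺/Ce³⁺ is the cathode (higher E°), Sn²⁺/Sn the anode: E°cell = +1.64 − (-0.14) = +1.78 V, n = 2.
Overall: 2 Ce⁴⁺(aq) + Sn(s) → 2 Ce³⁺(aq) + Sn²⁺(aq)
Q = [Ce³⁺]^2·[Sn²⁺] / ([Ce⁴⁺]^2); log Q = -1.677.
E = E° − (0.0592/n) log Q = +1.78 − (0.0592/2)(-1.677) = +1.830 V.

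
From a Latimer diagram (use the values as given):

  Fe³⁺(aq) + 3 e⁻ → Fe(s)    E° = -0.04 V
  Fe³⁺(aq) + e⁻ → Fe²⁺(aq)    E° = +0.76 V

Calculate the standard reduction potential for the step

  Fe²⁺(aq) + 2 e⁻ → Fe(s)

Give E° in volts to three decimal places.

-0.440 V

Sequential free energies add, so n₃E°₃ = n₁E°₁ + n₂E°₂.
With n₃ = 3, and the known step contributing 1×(+0.76) V, the unknown satisfies 2·E° = 3×(-0.04) − 1×(+0.76) = -0.880.
E° = -0.880 / 2 = -0.440 V.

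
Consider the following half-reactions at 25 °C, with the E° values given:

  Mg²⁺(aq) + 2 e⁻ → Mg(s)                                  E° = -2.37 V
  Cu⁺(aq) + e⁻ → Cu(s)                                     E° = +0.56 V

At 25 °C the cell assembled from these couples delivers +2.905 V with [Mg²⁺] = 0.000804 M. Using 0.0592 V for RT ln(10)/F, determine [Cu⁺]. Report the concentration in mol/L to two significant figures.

Cu⁺/Cu is the cathode, Mg²⁺/Mg the anode: E°cell = +2.93 V, n = 2.
Overall reaction: 2 Cu⁺(aq) + Mg(s) → 2 Cu(s) + Mg²⁺(aq); Q = [Mg²⁺]^1/[Cu⁺]^2.
From E = E° − (0.0592/n) log Q: log Q = (E° − E)·n/0.0592 = (+2.93 − (+2.905))·2/0.0592 = 0.8446.
So 2·log[Cu⁺] = 1·log(0.000804) − log Q = -3.0947 − (0.8446) = -3.9393; log[Cu⁺] = -3.9393 / 2 = -1.9696; [Cu⁺] = 10^(-1.9696) ≈ 0.011 M.

0.011 M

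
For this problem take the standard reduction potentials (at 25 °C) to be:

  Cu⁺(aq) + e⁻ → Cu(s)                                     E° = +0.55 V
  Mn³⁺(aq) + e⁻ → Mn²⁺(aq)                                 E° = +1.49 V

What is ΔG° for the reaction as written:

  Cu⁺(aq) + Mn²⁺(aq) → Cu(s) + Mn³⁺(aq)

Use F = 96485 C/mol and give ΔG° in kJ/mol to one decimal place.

As written, Cu⁺/Cu is reduced (cathode) and Mn³⁺/Mn²⁺ is oxidised (anode), so E°cell = (+0.55) − (+1.49) = -0.94 V.
Balancing electrons gives n = 1.
ΔG° = −nFE° = −(1)(96485)(-0.94) = 90,696 J = +90.7 kJ/mol.

+90.7 kJ/mol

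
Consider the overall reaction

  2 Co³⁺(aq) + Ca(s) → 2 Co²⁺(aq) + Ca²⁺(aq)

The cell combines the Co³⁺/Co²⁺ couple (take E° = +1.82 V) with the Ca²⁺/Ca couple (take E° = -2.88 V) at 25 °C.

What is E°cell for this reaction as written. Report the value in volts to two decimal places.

+4.70 V

The Co³⁺/Co²⁺ couple has the higher reduction potential, so it is the cathode; Ca²⁺/Ca is oxidised at the anode.
E°cell = E°(cathode) − E°(anode) = (+1.82) − (-2.88) = +4.70 V.
Since E°cell > 0, the reaction is spontaneous under standard conditions.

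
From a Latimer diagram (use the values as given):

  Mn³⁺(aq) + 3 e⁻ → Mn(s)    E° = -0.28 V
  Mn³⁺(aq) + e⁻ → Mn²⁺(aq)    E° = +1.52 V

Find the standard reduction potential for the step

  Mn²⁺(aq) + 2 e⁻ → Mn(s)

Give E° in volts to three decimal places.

-1.180 V

Sequential free energies add, so n₃E°₃ = n₁E°₁ + n₂E°₂.
With n₃ = 3, and the known step contributing 1×(+1.52) V, the unknown satisfies 2·E° = 3×(-0.28) − 1×(+1.52) = -2.360.
E° = -2.360 / 2 = -1.180 V.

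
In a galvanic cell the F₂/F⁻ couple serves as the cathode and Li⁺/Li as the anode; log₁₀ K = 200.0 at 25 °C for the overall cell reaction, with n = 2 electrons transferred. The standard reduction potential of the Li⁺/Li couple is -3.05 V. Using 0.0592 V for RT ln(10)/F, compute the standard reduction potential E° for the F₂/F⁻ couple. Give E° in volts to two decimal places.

+2.87 V

E°cell = (0.0592/n)·log K = (0.0592/2)(200.0) = +5.920 V.
Since F₂/F⁻ is the cathode and Li⁺/Li the anode, E°cell = E°(F₂/F⁻) − E°(Li⁺/Li).
So E°(F₂/F⁻) = E°cell + E°(Li⁺/Li) = +5.920 + (-3.05) = +2.87 V.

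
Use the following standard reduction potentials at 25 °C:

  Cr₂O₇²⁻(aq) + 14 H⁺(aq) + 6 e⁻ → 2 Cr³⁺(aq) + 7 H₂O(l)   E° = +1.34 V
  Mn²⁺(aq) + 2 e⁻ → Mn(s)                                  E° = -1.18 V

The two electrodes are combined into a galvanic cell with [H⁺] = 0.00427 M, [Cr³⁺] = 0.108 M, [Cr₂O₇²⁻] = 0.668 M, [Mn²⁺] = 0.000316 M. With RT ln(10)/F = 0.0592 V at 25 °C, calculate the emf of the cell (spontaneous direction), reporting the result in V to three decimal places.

+2.314 V

Cr₂O₇²⁻/Cr³⁺ is the cathode (higher E°), Mn²⁺/Mn the anode: E°cell = +1.34 − (-1.18) = +2.52 V, n = 6.
Overall: Cr₂O₇²⁻(aq) + 14 H⁺(aq) + 3 Mn(s) → 2 Cr³⁺(aq) + 7 H₂O(l) + 3 Mn²⁺(aq)
Q = [Cr³⁺]^2·[Mn²⁺]^3 / ([Cr₂O₇²⁻]·[H⁺]^14); log Q = 20.915.
E = E° − (0.0592/n) log Q = +2.52 − (0.0592/6)(20.915) = +2.314 V.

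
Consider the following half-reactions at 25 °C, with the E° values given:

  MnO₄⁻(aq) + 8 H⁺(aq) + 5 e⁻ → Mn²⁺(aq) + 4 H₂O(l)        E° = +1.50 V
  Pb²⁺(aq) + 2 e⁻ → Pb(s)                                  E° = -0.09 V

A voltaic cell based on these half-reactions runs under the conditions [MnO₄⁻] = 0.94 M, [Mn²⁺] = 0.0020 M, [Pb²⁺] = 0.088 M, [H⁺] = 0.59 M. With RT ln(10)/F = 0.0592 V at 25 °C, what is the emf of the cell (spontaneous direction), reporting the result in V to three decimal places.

+1.631 V

MnO₄⁻/Mn²⁺ is the cathode (higher E°), Pb²⁺/Pb the anode: E°cell = +1.50 − (-0.09) = +1.59 V, n = 10.
Overall: 2 MnO₄⁻(aq) + 16 H⁺(aq) + 5 Pb(s) → 2 Mn²⁺(aq) + 8 H₂O(l) + 5 Pb²⁺(aq)
Q = [Mn²⁺]^2·[Pb²⁺]^5 / ([MnO₄⁻]^2·[H⁺]^16); log Q = -6.955.
E = E° − (0.0592/n) log Q = +1.59 − (0.0592/10)(-6.955) = +1.631 V.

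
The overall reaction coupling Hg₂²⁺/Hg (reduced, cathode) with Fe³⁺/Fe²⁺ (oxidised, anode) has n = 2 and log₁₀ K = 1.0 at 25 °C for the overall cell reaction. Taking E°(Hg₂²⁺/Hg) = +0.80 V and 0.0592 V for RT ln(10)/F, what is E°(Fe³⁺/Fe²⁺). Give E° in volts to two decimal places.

+0.77 V

E°cell = (0.0592/n)·log K = (0.0592/2)(1.0) = +0.030 V.
Since Hg₂²⁺/Hg is the cathode and Fe³⁺/Fe²⁺ the anode, E°cell = E°(Hg₂²⁺/Hg) − E°(Fe³⁺/Fe²⁺).
So E°(Fe³⁺/Fe²⁺) = E°(Hg₂²⁺/Hg) − E°cell = (+0.80) − (+0.030) = +0.77 V.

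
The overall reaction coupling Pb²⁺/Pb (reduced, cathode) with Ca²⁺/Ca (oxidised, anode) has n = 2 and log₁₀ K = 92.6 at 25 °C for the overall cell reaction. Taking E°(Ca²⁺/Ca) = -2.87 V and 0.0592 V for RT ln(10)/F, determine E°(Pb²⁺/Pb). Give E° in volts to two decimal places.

E°cell = (0.0592/n)·log K = (0.0592/2)(92.6) = +2.741 V.
Since Pb²⁺/Pb is the cathode and Ca²⁺/Ca the anode, E°cell = E°(Pb²⁺/Pb) − E°(Ca²⁺/Ca).
So E°(Pb²⁺/Pb) = E°cell + E°(Ca²⁺/Ca) = +2.741 + (-2.87) = -0.13 V.

-0.13 V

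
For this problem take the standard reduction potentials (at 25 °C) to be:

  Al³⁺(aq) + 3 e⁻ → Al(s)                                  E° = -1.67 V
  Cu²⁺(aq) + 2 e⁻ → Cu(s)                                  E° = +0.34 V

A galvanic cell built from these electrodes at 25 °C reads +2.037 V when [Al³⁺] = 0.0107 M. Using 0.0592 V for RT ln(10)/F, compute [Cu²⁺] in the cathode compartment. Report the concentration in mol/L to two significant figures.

0.40 M

Cu²⁺/Cu is the cathode, Al³⁺/Al the anode: E°cell = +2.01 V, n = 6.
Overall reaction: 3 Cu²⁺(aq) + 2 Al(s) → 3 Cu(s) + 2 Al³⁺(aq); Q = [Al³⁺]^2/[Cu²⁺]^3.
From E = E° − (0.0592/n) log Q: log Q = (E° − E)·n/0.0592 = (+2.01 − (+2.037))·6/0.0592 = -2.7365.
So 3·log[Cu²⁺] = 2·log(0.0107) − log Q = -3.9412 − (-2.7365) = -1.2047; log[Cu²⁺] = -1.2047 / 3 = -0.4016; [Cu²⁺] = 10^(-0.4016) ≈ 0.40 M.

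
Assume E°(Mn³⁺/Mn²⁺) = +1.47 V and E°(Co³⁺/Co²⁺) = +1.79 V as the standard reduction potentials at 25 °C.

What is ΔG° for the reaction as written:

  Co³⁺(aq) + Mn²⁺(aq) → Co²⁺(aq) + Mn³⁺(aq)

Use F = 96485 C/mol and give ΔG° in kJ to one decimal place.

As written, Co³⁺/Co²⁺ is reduced (cathode) and Mn³⁺/Mn²⁺ is oxidised (anode), so E°cell = (+1.79) − (+1.47) = +0.32 V.
Balancing electrons gives n = 1.
ΔG° = −nFE° = −(1)(96485)(+0.32) = -30,875 J = -30.9 kJ.

-30.9 kJ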